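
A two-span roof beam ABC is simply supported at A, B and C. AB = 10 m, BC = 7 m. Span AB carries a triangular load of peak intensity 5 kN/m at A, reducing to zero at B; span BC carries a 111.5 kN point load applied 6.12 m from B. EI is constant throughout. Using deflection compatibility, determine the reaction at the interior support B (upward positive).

R_B = 31.35 kN

Take M_B as the redundant. Released structure: two simple spans AB and BC with a hinge at B.
End slopes at the hinge B, treating each span as simply supported:
  span AB: triangular load, peak 5: 7w₀L³/(360EI) = 97.22/EI
  span BC: point load 111.5 at a = 6.12: Pab(L + b)/(6LEI) = 112.7/EI
  relative rotation θ_0 = (97.22 + 112.7)/EI = 209.9/EI
A unit hogging moment at B produces rotation L₁/(3EI) + L₂/(3EI) = 5.667/EI.
Compatibility: M_B·(L₁+L₂)/(3EI) = θ_0, giving M_B = 37.04 kN·m (hogging).
Span AB, ΣM about A with M_B applied at B: R_B^{AB}·10 = 83.33 + 37.04, so R_B^{AB} = 12.04 kN and R_A = 25 − 12.04 = 12.96 kN.
Span BC, ΣM about C: R_B^{BC}·7 = 98.12 + 37.04, so R_B^{BC} = 19.31 kN and R_C = 111.5 − 19.31 = 92.19 kN.
R_B = 12.04 + 19.31 = 31.35 kN.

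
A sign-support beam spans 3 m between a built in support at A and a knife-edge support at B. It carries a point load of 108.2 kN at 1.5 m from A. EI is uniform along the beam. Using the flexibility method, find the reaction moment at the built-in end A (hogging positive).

Choose R_B as the redundant. The primary structure is the cantilever fixed at A.
Primary-structure tip deflection at B by superposition:
  point load 108.2 at a = 1.5: Pa²(3L − a)/(6EI) = 304.3/EI
Flexibility coefficient — unit upward force at B: δ_{BB} = L³/(3EI) = 9/EI.
Compatibility at B: δ_0 − R_B·δ_{BB} = 0, so R_B = 304.3/9 = 33.81 kN.
Moment equilibrium about A: M_A = Σ(load moments about A) − R_B·L = 162.3 − 33.81×3 = 60.86 kN·m.

M_A = 60.86 kN·m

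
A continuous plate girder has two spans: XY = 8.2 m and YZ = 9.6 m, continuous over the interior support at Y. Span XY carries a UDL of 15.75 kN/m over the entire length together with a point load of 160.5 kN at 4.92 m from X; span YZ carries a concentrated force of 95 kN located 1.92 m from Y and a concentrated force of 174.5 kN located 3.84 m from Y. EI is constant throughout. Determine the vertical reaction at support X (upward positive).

Take M_Y as the redundant. Released structure: two simple spans XY and YZ with a hinge at Y.
Discontinuity in slope at Y on the released structure — sum the simple-span end rotations:
  span XY: UDL 15.75: wL³/(24EI) = 361.8/EI
  span XY: point load 160.5 at a = 4.92: Pab(L + a)/(6LEI) = 690.7/EI
  span YZ: point load 95 at a = 1.92: Pab(L + b)/(6LEI) = 420.2/EI
  span YZ: point load 174.5 at a = 3.84: Pab(L + b)/(6LEI) = 1029/EI
  relative rotation θ_0 = (1053 + 1449)/EI = 2502/EI
A unit hogging moment at Y produces rotation L₁/(3EI) + L₂/(3EI) = 5.933/EI.
Slope continuity at Y: θ_0 = M_Y·5.933/EI, so M_Y = 2502/5.933 = 421.7 kN·m (hogging).
Span XY, ΣM about X with M_Y applied at Y: R_Y^{XY}·8.2 = 1319 + 421.7, so R_Y^{XY} = 212.3 kN and R_X = 289.6 − 212.3 = 77.35 kN.

R_X = 77.35 kN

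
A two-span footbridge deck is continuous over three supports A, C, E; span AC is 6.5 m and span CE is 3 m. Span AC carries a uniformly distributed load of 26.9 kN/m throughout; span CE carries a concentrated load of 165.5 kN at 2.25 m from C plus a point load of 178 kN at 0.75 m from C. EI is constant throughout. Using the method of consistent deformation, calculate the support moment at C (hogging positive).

M_C = 143.2 kN·m

Insert a hinge at C; M_C is the redundant, and each span becomes simply supported.
End slopes at the hinge C, treating each span as simply supported:
  span AC: UDL 26.9: wL³/(24EI) = 307.8/EI
  span CE: point load 165.5 at a = 2.25: Pab(L + b)/(6LEI) = 58.18/EI
  span CE: point load 178 at a = 0.75: Pab(L + b)/(6LEI) = 87.61/EI
  relative rotation θ_0 = (307.8 + 145.8)/EI = 453.6/EI
A unit hogging moment at C produces rotation L₁/(3EI) + L₂/(3EI) = 3.167/EI.
Slope continuity at C: θ_0 = M_C·3.167/EI, so M_C = 453.6/3.167 = 143.2 kN·m (hogging).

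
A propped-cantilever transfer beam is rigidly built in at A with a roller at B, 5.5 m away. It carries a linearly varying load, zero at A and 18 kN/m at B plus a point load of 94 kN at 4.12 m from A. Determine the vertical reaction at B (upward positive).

R_B = 86.59 kN

Remove the prop at B; the released (primary) structure is a cantilever built in at A.
Free-end deflection of the primary structure under the applied loading (downward +):
  triangular load, peak 18 at the free end: 11w₀L⁴/(120EI) = 1510/EI
  point load 94 at a = 4.12: Pa²(3L − a)/(6EI) = 3292/EI
  δ_0 = 4802/EI
Flexibility coefficient — unit upward force at B: δ_{BB} = L³/(3EI) = 55.46/EI.
The prop prevents deflection at B: R_B = δ_0/δ_{BB} = 4802/55.46 = 86.59 kN.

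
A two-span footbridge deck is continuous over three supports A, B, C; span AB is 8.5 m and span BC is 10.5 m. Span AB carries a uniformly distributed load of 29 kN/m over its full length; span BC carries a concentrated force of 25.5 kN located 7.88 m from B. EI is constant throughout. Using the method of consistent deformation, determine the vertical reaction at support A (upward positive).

Insert a hinge at B; M_B is the redundant, and each span becomes simply supported.
Discontinuity in slope at B on the released structure — sum the simple-span end rotations:
  span AB: UDL 29: wL³/(24EI) = 742.1/EI
  span BC: point load 25.5 at a = 7.88: Pab(L + b)/(6LEI) = 109.6/EI
  relative rotation θ_0 = (742.1 + 109.6)/EI = 851.7/EI
A unit hogging moment at B produces rotation L₁/(3EI) + L₂/(3EI) = 6.333/EI.
Slope continuity at B: θ_0 = M_B·6.333/EI, so M_B = 851.7/6.333 = 134.5 kN·m (hogging).
Span AB, ΣM about A with M_B applied at B: R_B^{AB}·8.5 = 1048 + 134.5, so R_B^{AB} = 139.1 kN and R_A = 246.5 − 139.1 = 107.4 kN.

R_A = 107.4 kN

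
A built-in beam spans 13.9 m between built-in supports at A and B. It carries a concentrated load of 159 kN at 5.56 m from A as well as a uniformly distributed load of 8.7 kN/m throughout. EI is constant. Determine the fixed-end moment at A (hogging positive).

M_A = 458.3 kN·m

Take the two fixed-end moments M_A, M_B as redundants; the released structure is the simple span AB.
End rotations of the released simple span under the applied load (×1/EI):
  at A: point load 159 at a = 5.56: Pab(L + b)/(6LEI) = 1966/EI
  at B: point load 159 at a = 5.56: Pab(L + a)/(6LEI) = 1720/EI
  at A: UDL 8.7: wL³/(24EI) = 973.5/EI
  at B: UDL 8.7: wL³/(24EI) = 973.5/EI
  θ_A0 = 2940/EI,  θ_B0 = 2694/EI
Flexibility coefficients: a unit moment at one end gives L/(3EI) there and L/(6EI) at the far end, so f₁₁ = f₂₂ = 4.633/EI and f₁₂ = f₂₁ = 2.317/EI.
Compatibility — zero rotation at each built-in end:
  4.633 M_A + 2.317 M_B = 2940
  2.317 M_A + 4.633 M_B = 2694
Solving the pair gives M_A = 458.3 kN·m and M_B = 352.2 kN·m (hogging).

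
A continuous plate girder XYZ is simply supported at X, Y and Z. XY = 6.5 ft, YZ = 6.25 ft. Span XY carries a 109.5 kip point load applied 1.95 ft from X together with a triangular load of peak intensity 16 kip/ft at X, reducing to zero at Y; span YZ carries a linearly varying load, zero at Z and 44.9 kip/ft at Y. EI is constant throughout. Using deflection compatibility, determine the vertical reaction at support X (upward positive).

R_X = 91.79 kip

Insert a hinge at Y; M_Y is the redundant, and each span becomes simply supported.
End slopes at the hinge Y, treating each span as simply supported:
  span XY: point load 109.5 at a = 1.95: Pab(L + a)/(6LEI) = 210.5/EI
  span XY: triangular load, peak 16: 7w₀L³/(360EI) = 85.44/EI
  span YZ: triangular load, peak 44.9: w₀L³/(45EI) = 243.6/EI
  relative rotation θ_0 = (295.9 + 243.6)/EI = 539.5/EI
A unit hogging moment at Y produces rotation L₁/(3EI) + L₂/(3EI) = 4.25/EI.
Compatibility: M_Y·(L₁+L₂)/(3EI) = θ_0, giving M_Y = 126.9 kip·ft (hogging).
Span XY, ΣM about X with M_Y applied at Y: R_Y^{XY}·6.5 = 326.2 + 126.9, so R_Y^{XY} = 69.71 kip and R_X = 161.5 − 69.71 = 91.79 kip.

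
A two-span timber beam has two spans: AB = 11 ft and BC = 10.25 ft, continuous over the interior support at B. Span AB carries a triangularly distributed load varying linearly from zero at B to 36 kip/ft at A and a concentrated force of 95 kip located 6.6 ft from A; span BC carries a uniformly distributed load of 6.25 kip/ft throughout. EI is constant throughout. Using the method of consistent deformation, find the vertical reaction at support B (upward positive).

Take M_B as the redundant. Released structure: two simple spans AB and BC with a hinge at B.
Discontinuity in slope at B on the released structure — sum the simple-span end rotations:
  span AB: triangular load, peak 36: 7w₀L³/(360EI) = 931.7/EI
  span AB: point load 95 at a = 6.6: Pab(L + a)/(6LEI) = 735.7/EI
  span BC: UDL 6.25: wL³/(24EI) = 280.4/EI
  relative rotation θ_0 = (1667 + 280.4)/EI = 1948/EI
A unit hogging moment at B produces rotation L₁/(3EI) + L₂/(3EI) = 7.083/EI.
Compatibility: M_B·(L₁+L₂)/(3EI) = θ_0, giving M_B = 275 kip·ft (hogging).
Span AB, ΣM about A with M_B applied at B: R_B^{AB}·11 = 1353 + 275, so R_B^{AB} = 148 kip and R_A = 293 − 148 = 145 kip.
Span BC, ΣM about C: R_B^{BC}·10.25 = 328.3 + 275, so R_B^{BC} = 58.86 kip and R_C = 64.06 − 58.86 = 5.203 kip.
R_B = 148 + 58.86 = 206.9 kip.

R_B = 206.9 kip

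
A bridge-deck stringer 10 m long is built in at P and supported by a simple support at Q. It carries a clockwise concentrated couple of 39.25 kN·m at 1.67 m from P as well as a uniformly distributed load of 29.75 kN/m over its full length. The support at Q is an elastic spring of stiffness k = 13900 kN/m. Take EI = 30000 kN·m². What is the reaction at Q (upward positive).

Remove the prop at Q; the released (primary) structure is a cantilever built in at P.
Deflection at Q on the released cantilever, summing each load's contribution:
  clockwise couple 39.25 at a = 1.67: M₀a(2L − a)/(2EI) = 600.7/EI
  UDL 29.75: wL⁴/(8EI) = 37188/EI
  δ_0 = 37788/EI
Tip deflection under a unit load at Q: L³/(3EI) = 333.3/EI.
With EI = 30000 kN·m²: δ_0 = 1.2596 m and δ_{QQ} = 0.011111 m/kN.
Compatibility — the spring shortens by R_Q/k under the reaction it provides: δ_0 − R_Q·δ_{QQ} = R_Q/k. With 1/k = 0.000072 m/kN, R_Q = δ_0 / (δ_{QQ} + 1/k) = 1.2596 / (0.011111 + 0.000072) = 112.6 kN.

R_Q = 112.6 kN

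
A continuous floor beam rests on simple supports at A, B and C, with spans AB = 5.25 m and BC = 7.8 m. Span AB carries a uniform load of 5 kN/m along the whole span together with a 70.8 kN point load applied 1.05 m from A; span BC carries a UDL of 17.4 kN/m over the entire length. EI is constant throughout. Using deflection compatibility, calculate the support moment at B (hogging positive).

M_B = 100.4 kN·m

Take M_B as the redundant. Released structure: two simple spans AB and BC with a hinge at B.
End slopes at the hinge B, treating each span as simply supported:
  span AB: UDL 5: wL³/(24EI) = 30.15/EI
  span AB: point load 70.8 at a = 1.05: Pab(L + a)/(6LEI) = 62.45/EI
  span BC: UDL 17.4: wL³/(24EI) = 344.1/EI
  relative rotation θ_0 = (92.59 + 344.1)/EI = 436.6/EI
A unit hogging moment at B produces rotation L₁/(3EI) + L₂/(3EI) = 4.35/EI.
Slope continuity at B: θ_0 = M_B·4.35/EI, so M_B = 436.6/4.35 = 100.4 kN·m (hogging).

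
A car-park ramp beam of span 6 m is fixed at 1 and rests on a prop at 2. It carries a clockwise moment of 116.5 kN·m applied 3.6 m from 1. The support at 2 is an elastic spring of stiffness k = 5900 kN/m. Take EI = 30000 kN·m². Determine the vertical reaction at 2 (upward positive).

R_2 = 22.85 kN

Release the roller at 2. Primary structure: cantilever fixed at 1.
Downward deflection at the released point 2 due to the loads:
  clockwise couple 116.5 at a = 3.6: M₀a(2L − a)/(2EI) = 1761/EI
Tip deflection under a unit load at 2: L³/(3EI) = 72/EI.
With EI = 30000 kN·m²: δ_0 = 0.058716 m and δ_{22} = 0.0024 m/kN.
Compatibility — the spring shortens by R_2/k under the reaction it provides: δ_0 − R_2·δ_{22} = R_2/k. With 1/k = 0.000169 m/kN, R_2 = δ_0 / (δ_{22} + 1/k) = 0.058716 / (0.0024 + 0.000169) = 22.85 kN.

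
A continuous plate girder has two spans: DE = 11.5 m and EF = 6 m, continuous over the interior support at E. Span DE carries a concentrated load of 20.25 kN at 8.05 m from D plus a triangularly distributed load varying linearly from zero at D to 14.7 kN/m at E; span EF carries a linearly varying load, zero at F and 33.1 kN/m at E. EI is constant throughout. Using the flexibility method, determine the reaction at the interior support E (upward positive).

R_E = 172.2 kN

Insert a hinge at E; M_E is the redundant, and each span becomes simply supported.
End slopes at the hinge E, treating each span as simply supported:
  span DE: point load 20.25 at a = 8.05: Pab(L + a)/(6LEI) = 159.3/EI
  span DE: triangular load, peak 14.7: w₀L³/(45EI) = 496.8/EI
  span EF: triangular load, peak 33.1: w₀L³/(45EI) = 158.9/EI
  relative rotation θ_0 = (656.2 + 158.9)/EI = 815/EI
A unit hogging moment at E produces rotation L₁/(3EI) + L₂/(3EI) = 5.833/EI.
Compatibility: M_E·(L₁+L₂)/(3EI) = θ_0, giving M_E = 139.7 kN·m (hogging).
Span DE, ΣM about D with M_E applied at E: R_E^{DE}·11.5 = 811 + 139.7, so R_E^{DE} = 82.67 kN and R_D = 104.8 − 82.67 = 22.1 kN.
Span EF, ΣM about F: R_E^{EF}·6 = 397.2 + 139.7, so R_E^{EF} = 89.49 kN and R_F = 99.3 − 89.49 = 9.813 kN.
R_E = 82.67 + 89.49 = 172.2 kN.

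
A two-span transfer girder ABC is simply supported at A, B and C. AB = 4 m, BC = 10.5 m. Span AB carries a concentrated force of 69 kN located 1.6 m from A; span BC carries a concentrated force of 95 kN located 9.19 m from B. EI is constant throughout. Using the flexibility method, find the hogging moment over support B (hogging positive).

Take M_B as the redundant. Released structure: two simple spans AB and BC with a hinge at B.
Discontinuity in slope at B on the released structure — sum the simple-span end rotations:
  span AB: point load 69 at a = 1.6: Pab(L + a)/(6LEI) = 61.82/EI
  span BC: point load 95 at a = 9.19: Pab(L + b)/(6LEI) = 214.4/EI
  relative rotation θ_0 = (61.82 + 214.4)/EI = 276.2/EI
A unit hogging moment at B produces rotation L₁/(3EI) + L₂/(3EI) = 4.833/EI.
Slope continuity at B: θ_0 = M_B·4.833/EI, so M_B = 276.2/4.833 = 57.15 kN·m (hogging).

M_B = 57.15 kN·m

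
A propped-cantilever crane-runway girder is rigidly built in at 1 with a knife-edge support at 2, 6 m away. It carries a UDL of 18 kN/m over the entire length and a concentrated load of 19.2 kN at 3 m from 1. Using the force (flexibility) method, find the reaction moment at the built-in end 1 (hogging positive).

M_1 = 102.6 kN·m

Remove the prop at 2; the released (primary) structure is a cantilever built in at 1.
Deflection at 2 on the released cantilever, summing each load's contribution:
  UDL 18: wL⁴/(8EI) = 2916/EI
  point load 19.2 at a = 3: Pa²(3L − a)/(6EI) = 432/EI
  δ_0 = 3348/EI
Flexibility coefficient — unit upward force at 2: δ_{22} = L³/(3EI) = 72/EI.
Compatibility at 2: δ_0 − R_2·δ_{22} = 0, so R_2 = 3348/72 = 46.5 kN.
Moment equilibrium about 1: M_1 = Σ(load moments about 1) − R_2·L = 381.6 − 46.5×6 = 102.6 kN·m.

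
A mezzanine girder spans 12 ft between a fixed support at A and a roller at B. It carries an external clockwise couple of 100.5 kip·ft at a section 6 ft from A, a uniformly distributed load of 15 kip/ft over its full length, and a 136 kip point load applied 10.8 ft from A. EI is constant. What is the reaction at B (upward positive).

Take the reaction at B as the redundant and release it; the primary structure is a cantilever fixed at A.
Primary-structure tip deflection at B by superposition:
  clockwise couple 100.5 at a = 6: M₀a(2L − a)/(2EI) = 5427/EI
  UDL 15: wL⁴/(8EI) = 38880/EI
  point load 136 at a = 10.8: Pa²(3L − a)/(6EI) = 66625/EI
  δ_0 = 110932/EI
Flexibility coefficient — unit upward force at B: δ_{BB} = L³/(3EI) = 576/EI.
The prop prevents deflection at B: R_B = δ_0/δ_{BB} = 110932/576 = 192.6 kip.

R_B = 192.6 kip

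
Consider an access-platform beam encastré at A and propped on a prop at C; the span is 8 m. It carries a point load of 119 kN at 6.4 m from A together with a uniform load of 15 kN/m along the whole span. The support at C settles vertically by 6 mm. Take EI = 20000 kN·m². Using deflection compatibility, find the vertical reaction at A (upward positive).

Take the reaction at C as the redundant and release it; the primary structure is a cantilever fixed at A.
Free-end deflection of the primary structure under the applied loading (downward +):
  point load 119 at a = 6.4: Pa²(3L − a)/(6EI) = 14298/EI
  UDL 15: wL⁴/(8EI) = 7680/EI
  δ_0 = 21978/EI
Flexibility coefficient — unit upward force at C: δ_{CC} = L³/(3EI) = 170.7/EI.
With EI = 20000 kN·m²: δ_0 = 1.0989 m and δ_{CC} = 0.008533 m/kN.
Compatibility — the beam at C must follow the support down by 0.006 m: δ_0 − R_C·δ_{CC} = 0.006, so R_C = (1.0989 − 0.006)/0.008533 = 128.1 kN.
Vertical equilibrium: R_A = ΣP − R_C = 239 − 128.1 = 110.9 kN.

R_A = 110.9 kN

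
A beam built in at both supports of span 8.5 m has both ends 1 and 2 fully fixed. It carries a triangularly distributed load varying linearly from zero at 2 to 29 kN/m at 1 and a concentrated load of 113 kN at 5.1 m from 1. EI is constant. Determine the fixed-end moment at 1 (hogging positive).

M_1 = 197 kN·m

Release both end moments; the primary structure is a simply-supported span 12 with redundants M_1 and M_2.
Simple-span end rotations at 1 and 2 under the given loads:
  at 1: triangular load, peak 29: w₀L³/(45EI) = 395.8/EI
  at 2: triangular load, peak 29: 7w₀L³/(360EI) = 346.3/EI
  at 1: point load 113 at a = 5.1: Pab(L + b)/(6LEI) = 457.2/EI
  at 2: point load 113 at a = 5.1: Pab(L + a)/(6LEI) = 522.5/EI
  θ_10 = 853/EI,  θ_20 = 868.8/EI
Flexibility coefficients: a unit moment at one end gives L/(3EI) there and L/(6EI) at the far end, so f₁₁ = f₂₂ = 2.833/EI and f₁₂ = f₂₁ = 1.417/EI.
Compatibility — zero rotation at each built-in end:
  2.833 M_1 + 1.417 M_2 = 853
  1.417 M_1 + 2.833 M_2 = 868.8
Solving the pair gives M_1 = 197 kN·m and M_2 = 208.2 kN·m (hogging).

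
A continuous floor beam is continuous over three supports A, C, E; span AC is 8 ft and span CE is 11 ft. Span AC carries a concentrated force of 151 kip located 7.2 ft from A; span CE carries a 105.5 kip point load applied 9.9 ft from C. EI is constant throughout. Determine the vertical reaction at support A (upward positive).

Take M_C as the redundant. Released structure: two simple spans AC and CE with a hinge at C.
Rotations at C on the released spans (each span's end-slope, ×1/EI):
  span AC: point load 151 at a = 7.2: Pab(L + a)/(6LEI) = 275.4/EI
  span CE: point load 105.5 at a = 9.9: Pab(L + b)/(6LEI) = 210.6/EI
  relative rotation θ_0 = (275.4 + 210.6)/EI = 486.1/EI
A unit hogging moment at C produces rotation L₁/(3EI) + L₂/(3EI) = 6.333/EI.
Compatibility: M_C·(L₁+L₂)/(3EI) = θ_0, giving M_C = 76.75 kip·ft (hogging).
Span AC, ΣM about A with M_C applied at C: R_C^{AC}·8 = 1087 + 76.75, so R_C^{AC} = 145.5 kip and R_A = 151 − 145.5 = 5.507 kip.

R_A = 5.507 kip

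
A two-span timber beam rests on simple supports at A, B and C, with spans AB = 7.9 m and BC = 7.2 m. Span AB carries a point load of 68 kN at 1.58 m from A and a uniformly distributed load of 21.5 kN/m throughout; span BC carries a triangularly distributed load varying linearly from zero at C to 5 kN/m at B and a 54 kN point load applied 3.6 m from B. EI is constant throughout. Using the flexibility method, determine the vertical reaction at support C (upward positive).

Release continuity at B by inserting a hinge; the redundant is the internal moment M_B. The primary structure is two simply-supported spans AB and BC.
Discontinuity in slope at B on the released structure — sum the simple-span end rotations:
  span AB: point load 68 at a = 1.58: Pab(L + a)/(6LEI) = 135.8/EI
  span AB: UDL 21.5: wL³/(24EI) = 441.7/EI
  span BC: triangular load, peak 5: w₀L³/(45EI) = 41.47/EI
  span BC: point load 54 at a = 3.6: Pab(L + b)/(6LEI) = 175/EI
  relative rotation θ_0 = (577.5 + 216.4)/EI = 793.9/EI
A unit hogging moment at B produces rotation L₁/(3EI) + L₂/(3EI) = 5.033/EI.
Compatibility: M_B·(L₁+L₂)/(3EI) = θ_0, giving M_B = 157.7 kN·m (hogging).
Span BC, ΣM about C: R_B^{BC}·7.2 = 280.8 + 157.7, so R_B^{BC} = 60.91 kN and R_C = 72 − 60.91 = 11.09 kN.

R_C = 11.09 kN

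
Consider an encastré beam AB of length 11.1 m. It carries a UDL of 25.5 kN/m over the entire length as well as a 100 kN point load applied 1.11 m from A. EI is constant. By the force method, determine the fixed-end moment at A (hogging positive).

Take the two fixed-end moments M_A, M_B as redundants; the released structure is the simple span AB.
On the primary (simply-supported) span, the end slopes from the loading are:
  at A: UDL 25.5: wL³/(24EI) = 1453/EI
  at B: UDL 25.5: wL³/(24EI) = 1453/EI
  at A: point load 100 at a = 1.11: Pab(L + b)/(6LEI) = 351.1/EI
  at B: point load 100 at a = 1.11: Pab(L + a)/(6LEI) = 203.3/EI
  θ_A0 = 1804/EI,  θ_B0 = 1656/EI
Flexibility coefficients: a unit moment at one end gives L/(3EI) there and L/(6EI) at the far end, so f₁₁ = f₂₂ = 3.7/EI and f₁₂ = f₂₁ = 1.85/EI.
Compatibility — zero rotation at each built-in end:
  3.7 M_A + 1.85 M_B = 1804
  1.85 M_A + 3.7 M_B = 1656
Solving the pair gives M_A = 351.7 kN·m and M_B = 271.8 kN·m (hogging).

M_A = 351.7 kN·m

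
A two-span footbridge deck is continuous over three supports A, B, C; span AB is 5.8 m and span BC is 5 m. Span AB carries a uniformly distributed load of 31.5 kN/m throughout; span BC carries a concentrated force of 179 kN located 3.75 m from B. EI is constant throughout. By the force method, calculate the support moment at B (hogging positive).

Insert a hinge at B; M_B is the redundant, and each span becomes simply supported.
Rotations at B on the released spans (each span's end-slope, ×1/EI):
  span AB: UDL 31.5: wL³/(24EI) = 256.1/EI
  span BC: point load 179 at a = 3.75: Pab(L + b)/(6LEI) = 174.8/EI
  relative rotation θ_0 = (256.1 + 174.8)/EI = 430.9/EI
A unit hogging moment at B produces rotation L₁/(3EI) + L₂/(3EI) = 3.6/EI.
Slope continuity at B: θ_0 = M_B·3.6/EI, so M_B = 430.9/3.6 = 119.7 kN·m (hogging).

M_B = 119.7 kN·m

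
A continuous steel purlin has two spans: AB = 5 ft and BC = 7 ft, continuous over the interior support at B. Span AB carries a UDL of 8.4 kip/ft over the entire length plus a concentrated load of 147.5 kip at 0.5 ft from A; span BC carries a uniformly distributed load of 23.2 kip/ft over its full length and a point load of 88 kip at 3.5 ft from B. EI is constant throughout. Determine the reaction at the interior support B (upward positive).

Release continuity at B by inserting a hinge; the redundant is the internal moment M_B. The primary structure is two simply-supported spans AB and BC.
Rotations at B on the released spans (each span's end-slope, ×1/EI):
  span AB: UDL 8.4: wL³/(24EI) = 43.75/EI
  span AB: point load 147.5 at a = 0.5: Pab(L + a)/(6LEI) = 60.84/EI
  span BC: UDL 23.2: wL³/(24EI) = 331.6/EI
  span BC: point load 88 at a = 3.5: Pab(L + b)/(6LEI) = 269.5/EI
  relative rotation θ_0 = (104.6 + 601.1)/EI = 705.7/EI
A unit hogging moment at B produces rotation L₁/(3EI) + L₂/(3EI) = 4/EI.
Compatibility: M_B·(L₁+L₂)/(3EI) = θ_0, giving M_B = 176.4 kip·ft (hogging).
Span AB, ΣM about A with M_B applied at B: R_B^{AB}·5 = 178.8 + 176.4, so R_B^{AB} = 71.03 kip and R_A = 189.5 − 71.03 = 118.5 kip.
Span BC, ΣM about C: R_B^{BC}·7 = 876.4 + 176.4, so R_B^{BC} = 150.4 kip and R_C = 250.4 − 150.4 = 100 kip.
R_B = 71.03 + 150.4 = 221.4 kip.

R_B = 221.4 kip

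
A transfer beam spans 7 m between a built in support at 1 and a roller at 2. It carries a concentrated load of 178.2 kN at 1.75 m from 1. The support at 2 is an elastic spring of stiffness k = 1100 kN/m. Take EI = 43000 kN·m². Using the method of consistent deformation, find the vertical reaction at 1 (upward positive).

R_1 = 166.8 kN

Remove the prop at 2; the released (primary) structure is a cantilever built in at 1.
Free-end deflection of the primary structure under the applied loading (downward +):
  point load 178.2 at a = 1.75: Pa²(3L − a)/(6EI) = 1751/EI
Flexibility coefficient — unit upward force at 2: δ_{22} = L³/(3EI) = 114.3/EI.
With EI = 43000 kN·m²: δ_0 = 0.040719 m and δ_{22} = 0.002659 m/kN.
Compatibility — the spring shortens by R_2/k under the reaction it provides: δ_0 − R_2·δ_{22} = R_2/k. With 1/k = 0.000909 m/kN, R_2 = δ_0 / (δ_{22} + 1/k) = 0.040719 / (0.002659 + 0.000909) = 11.41 kN.
Vertical equilibrium: R_1 = ΣP − R_2 = 178.2 − 11.41 = 166.8 kN.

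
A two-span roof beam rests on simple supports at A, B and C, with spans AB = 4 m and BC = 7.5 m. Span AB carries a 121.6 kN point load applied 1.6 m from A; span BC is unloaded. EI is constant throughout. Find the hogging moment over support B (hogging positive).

M_B = 28.42 kN·m

Insert a hinge at B; M_B is the redundant, and each span becomes simply supported.
Discontinuity in slope at B on the released structure — sum the simple-span end rotations:
  span AB: point load 121.6 at a = 1.6: Pab(L + a)/(6LEI) = 109/EI
  relative rotation θ_0 = (109 + 0)/EI = 109/EI
A unit hogging moment at B produces rotation L₁/(3EI) + L₂/(3EI) = 3.833/EI.
Compatibility: M_B·(L₁+L₂)/(3EI) = θ_0, giving M_B = 28.42 kN·m (hogging).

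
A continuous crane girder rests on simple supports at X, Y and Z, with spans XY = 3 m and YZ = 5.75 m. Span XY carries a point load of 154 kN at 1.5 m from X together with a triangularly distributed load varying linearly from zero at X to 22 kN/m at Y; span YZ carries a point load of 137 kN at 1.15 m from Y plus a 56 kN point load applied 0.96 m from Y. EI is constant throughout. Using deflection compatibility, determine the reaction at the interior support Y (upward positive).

R_Y = 324.1 kN

Take M_Y as the redundant. Released structure: two simple spans XY and YZ with a hinge at Y.
End slopes at the hinge Y, treating each span as simply supported:
  span XY: point load 154 at a = 1.5: Pab(L + a)/(6LEI) = 86.62/EI
  span XY: triangular load, peak 22: w₀L³/(45EI) = 13.2/EI
  span YZ: point load 137 at a = 1.15: Pab(L + b)/(6LEI) = 217.4/EI
  span YZ: point load 56 at a = 0.96: Pab(L + b)/(6LEI) = 78.67/EI
  relative rotation θ_0 = (99.83 + 296.1)/EI = 395.9/EI
A unit hogging moment at Y produces rotation L₁/(3EI) + L₂/(3EI) = 2.917/EI.
Slope continuity at Y: θ_0 = M_Y·2.917/EI, so M_Y = 395.9/2.917 = 135.7 kN·m (hogging).
Span XY, ΣM about X with M_Y applied at Y: R_Y^{XY}·3 = 297 + 135.7, so R_Y^{XY} = 144.2 kN and R_X = 187 − 144.2 = 42.75 kN.
Span YZ, ΣM about Z: R_Y^{YZ}·5.75 = 898.4 + 135.7, so R_Y^{YZ} = 179.9 kN and R_Z = 193 − 179.9 = 13.14 kN.
R_Y = 144.2 + 179.9 = 324.1 kN.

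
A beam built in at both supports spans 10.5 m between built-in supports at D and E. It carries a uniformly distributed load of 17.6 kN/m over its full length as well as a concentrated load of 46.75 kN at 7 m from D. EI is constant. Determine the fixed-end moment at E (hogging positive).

Release both end moments; the primary structure is a simply-supported span DE with redundants M_D and M_E.
End rotations of the released simple span under the applied load (×1/EI):
  at D: UDL 17.6: wL³/(24EI) = 848.9/EI
  at E: UDL 17.6: wL³/(24EI) = 848.9/EI
  at D: point load 46.75 at a = 7: Pab(L + b)/(6LEI) = 254.5/EI
  at E: point load 46.75 at a = 7: Pab(L + a)/(6LEI) = 318.2/EI
  θ_D0 = 1103/EI,  θ_E0 = 1167/EI
Flexibility coefficients: a unit moment at one end gives L/(3EI) there and L/(6EI) at the far end, so f₁₁ = f₂₂ = 3.5/EI and f₁₂ = f₂₁ = 1.75/EI.
Compatibility — zero rotation at each built-in end:
  3.5 M_D + 1.75 M_E = 1103
  1.75 M_D + 3.5 M_E = 1167
Solving the pair gives M_D = 198.1 kN·m and M_E = 234.4 kN·m (hogging).

M_E = 234.4 kN·m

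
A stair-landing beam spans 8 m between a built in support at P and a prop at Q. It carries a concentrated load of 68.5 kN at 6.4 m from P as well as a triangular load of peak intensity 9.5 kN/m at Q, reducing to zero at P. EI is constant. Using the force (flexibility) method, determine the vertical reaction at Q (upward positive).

Choose R_Q as the redundant. The primary structure is the cantilever fixed at P.
Deflection at Q on the released cantilever, summing each load's contribution:
  point load 68.5 at a = 6.4: Pa²(3L − a)/(6EI) = 8230/EI
  triangular load, peak 9.5 at the free end: 11w₀L⁴/(120EI) = 3567/EI
  δ_0 = 11797/EI
Tip deflection under a unit load at Q: L³/(3EI) = 170.7/EI.
Compatibility at Q: δ_0 − R_Q·δ_{QQ} = 0, so R_Q = 11797/170.7 = 69.12 kN.

R_Q = 69.12 kN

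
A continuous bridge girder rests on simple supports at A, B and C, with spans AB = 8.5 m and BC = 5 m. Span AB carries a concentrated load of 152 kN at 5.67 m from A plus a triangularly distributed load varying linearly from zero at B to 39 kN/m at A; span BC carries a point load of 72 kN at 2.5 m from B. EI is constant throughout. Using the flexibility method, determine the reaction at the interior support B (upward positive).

Take M_B as the redundant. Released structure: two simple spans AB and BC with a hinge at B.
End slopes at the hinge B, treating each span as simply supported:
  span AB: point load 152 at a = 5.67: Pab(L + a)/(6LEI) = 677.7/EI
  span AB: triangular load, peak 39: 7w₀L³/(360EI) = 465.7/EI
  span BC: point load 72 at a = 2.5: Pab(L + b)/(6LEI) = 112.5/EI
  relative rotation θ_0 = (1143 + 112.5)/EI = 1256/EI
A unit hogging moment at B produces rotation L₁/(3EI) + L₂/(3EI) = 4.5/EI.
Compatibility: M_B·(L₁+L₂)/(3EI) = θ_0, giving M_B = 279.1 kN·m (hogging).
Span AB, ΣM about A with M_B applied at B: R_B^{AB}·8.5 = 1331 + 279.1, so R_B^{AB} = 189.5 kN and R_A = 317.8 − 189.5 = 128.3 kN.
Span BC, ΣM about C: R_B^{BC}·5 = 180 + 279.1, so R_B^{BC} = 91.82 kN and R_C = 72 − 91.82 = -19.82 kN.
R_B = 189.5 + 91.82 = 281.3 kN.

R_B = 281.3 kN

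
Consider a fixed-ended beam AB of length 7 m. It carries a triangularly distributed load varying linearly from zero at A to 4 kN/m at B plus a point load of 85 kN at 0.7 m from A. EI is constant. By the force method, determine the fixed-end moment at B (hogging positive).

M_B = 15.15 kN·m

Take the two fixed-end moments M_A, M_B as redundants; the released structure is the simple span AB.
On the primary (simply-supported) span, the end slopes from the loading are:
  at A: triangular load, peak 4: 7w₀L³/(360EI) = 26.68/EI
  at B: triangular load, peak 4: w₀L³/(45EI) = 30.49/EI
  at A: point load 85 at a = 0.7: Pab(L + b)/(6LEI) = 118.7/EI
  at B: point load 85 at a = 0.7: Pab(L + a)/(6LEI) = 68.72/EI
  θ_A0 = 145.4/EI,  θ_B0 = 99.21/EI
Flexibility coefficients: a unit moment at one end gives L/(3EI) there and L/(6EI) at the far end, so f₁₁ = f₂₂ = 2.333/EI and f₁₂ = f₂₁ = 1.167/EI.
Compatibility — zero rotation at each built-in end:
  2.333 M_A + 1.167 M_B = 145.4
  1.167 M_A + 2.333 M_B = 99.21
Solving the pair gives M_A = 54.73 kN·m and M_B = 15.15 kN·m (hogging).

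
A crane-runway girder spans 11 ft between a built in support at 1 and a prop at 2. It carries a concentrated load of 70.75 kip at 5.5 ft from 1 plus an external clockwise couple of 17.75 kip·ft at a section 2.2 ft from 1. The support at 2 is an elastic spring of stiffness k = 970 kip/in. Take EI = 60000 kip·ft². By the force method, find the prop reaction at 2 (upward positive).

R_2 = 22.72 kip

Remove the prop at 2; the released (primary) structure is a cantilever built in at 1.
Free-end deflection of the primary structure under the applied loading (downward +):
  point load 70.75 at a = 5.5: Pa²(3L − a)/(6EI) = 9809/EI
  clockwise couple 17.75 at a = 2.2: M₀a(2L − a)/(2EI) = 386.6/EI
  δ_0 = 10196/EI
Tip deflection under a unit load at 2: L³/(3EI) = 443.7/EI.
With EI = 60000 kip·ft²: δ_0 = 0.16993 ft and δ_{22} = 0.007394 ft/kip.
Compatibility — the spring shortens by R_2/k under the reaction it provides: δ_0 − R_2·δ_{22} = R_2/k. With 1/k = 1/(970×12) ft/kip = 0.000086 ft/kip, R_2 = δ_0 / (δ_{22} + 1/k) = 0.16993 / (0.007394 + 0.000086) = 22.72 kip.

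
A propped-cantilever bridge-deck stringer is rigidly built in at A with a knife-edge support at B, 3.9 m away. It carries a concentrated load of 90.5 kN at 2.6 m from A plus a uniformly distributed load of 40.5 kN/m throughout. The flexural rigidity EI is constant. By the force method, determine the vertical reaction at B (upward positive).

R_B = 106.2 kN

Release the roller at B. Primary structure: cantilever fixed at A.
Downward deflection at the released point B due to the loads:
  point load 90.5 at a = 2.6: Pa²(3L − a)/(6EI) = 927.9/EI
  UDL 40.5: wL⁴/(8EI) = 1171/EI
  δ_0 = 2099/EI
Tip deflection under a unit load at B: L³/(3EI) = 19.77/EI.
The prop prevents deflection at B: R_B = δ_0/δ_{BB} = 2099/19.77 = 106.2 kN.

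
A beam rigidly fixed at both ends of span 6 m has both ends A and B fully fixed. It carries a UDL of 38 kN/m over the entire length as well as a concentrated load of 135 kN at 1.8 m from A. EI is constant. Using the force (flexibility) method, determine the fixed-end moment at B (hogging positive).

Release both end moments; the primary structure is a simply-supported span AB with redundants M_A and M_B.
On the primary (simply-supported) span, the end slopes from the loading are:
  at A: UDL 38: wL³/(24EI) = 342/EI
  at B: UDL 38: wL³/(24EI) = 342/EI
  at A: point load 135 at a = 1.8: Pab(L + b)/(6LEI) = 289.2/EI
  at B: point load 135 at a = 1.8: Pab(L + a)/(6LEI) = 221.1/EI
  θ_A0 = 631.2/EI,  θ_B0 = 563.1/EI
Flexibility coefficients: a unit moment at one end gives L/(3EI) there and L/(6EI) at the far end, so f₁₁ = f₂₂ = 2/EI and f₁₂ = f₂₁ = 1/EI.
Compatibility — zero rotation at each built-in end:
  2 M_A + 1 M_B = 631.2
  1 M_A + 2 M_B = 563.1
Solving the pair gives M_A = 233.1 kN·m and M_B = 165 kN·m (hogging).

M_B = 165 kN·m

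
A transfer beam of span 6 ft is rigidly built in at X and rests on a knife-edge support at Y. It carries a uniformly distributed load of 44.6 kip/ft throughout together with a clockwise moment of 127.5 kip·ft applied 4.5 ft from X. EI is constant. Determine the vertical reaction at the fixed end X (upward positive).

R_X = 137.4 kip

Choose R_Y as the redundant. The primary structure is the cantilever fixed at X.
Primary-structure tip deflection at Y by superposition:
  UDL 44.6: wL⁴/(8EI) = 7225/EI
  clockwise couple 127.5 at a = 4.5: M₀a(2L − a)/(2EI) = 2152/EI
  δ_0 = 9377/EI
Flexibility coefficient — unit upward force at Y: δ_{YY} = L³/(3EI) = 72/EI.
Compatibility at Y: δ_0 − R_Y·δ_{YY} = 0, so R_Y = 9377/72 = 130.2 kip.
Vertical equilibrium: R_X = ΣP − R_Y = 267.6 − 130.2 = 137.4 kip.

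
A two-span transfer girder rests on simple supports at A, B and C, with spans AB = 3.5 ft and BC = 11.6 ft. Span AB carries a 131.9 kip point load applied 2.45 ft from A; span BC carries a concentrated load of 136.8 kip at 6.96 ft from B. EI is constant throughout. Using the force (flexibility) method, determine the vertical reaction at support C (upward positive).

R_C = 62.78 kip

Release continuity at B by inserting a hinge; the redundant is the internal moment M_B. The primary structure is two simply-supported spans AB and BC.
Discontinuity in slope at B on the released structure — sum the simple-span end rotations:
  span AB: point load 131.9 at a = 2.45: Pab(L + a)/(6LEI) = 96.14/EI
  span BC: point load 136.8 at a = 6.96: Pab(L + b)/(6LEI) = 1031/EI
  relative rotation θ_0 = (96.14 + 1031)/EI = 1127/EI
A unit hogging moment at B produces rotation L₁/(3EI) + L₂/(3EI) = 5.033/EI.
Slope continuity at B: θ_0 = M_B·5.033/EI, so M_B = 1127/5.033 = 223.9 kip·ft (hogging).
Span BC, ΣM about C: R_B^{BC}·11.6 = 634.8 + 223.9, so R_B^{BC} = 74.02 kip and R_C = 136.8 − 74.02 = 62.78 kip.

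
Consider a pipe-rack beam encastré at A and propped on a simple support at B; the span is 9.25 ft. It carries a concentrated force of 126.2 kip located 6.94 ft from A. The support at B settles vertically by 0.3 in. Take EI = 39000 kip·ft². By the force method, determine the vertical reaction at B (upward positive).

Release the roller at B. Primary structure: cantilever fixed at A.
Primary-structure tip deflection at B by superposition:
  point load 126.2 at a = 6.94: Pa²(3L − a)/(6EI) = 21081/EI
Tip deflection under a unit load at B: L³/(3EI) = 263.8/EI.
With EI = 39000 kip·ft²: δ_0 = 0.54055 ft and δ_{BB} = 0.006765 ft/kip.
Compatibility — the beam at B must follow the support down by 0.025 ft: δ_0 − R_B·δ_{BB} = 0.025, so R_B = (0.54055 − 0.025)/0.006765 = 76.21 kip.

R_B = 76.21 kip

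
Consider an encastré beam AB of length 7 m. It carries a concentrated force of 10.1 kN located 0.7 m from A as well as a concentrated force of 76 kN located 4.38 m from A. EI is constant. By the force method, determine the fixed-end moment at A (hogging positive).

M_A = 52.36 kN·m

Take the two fixed-end moments M_A, M_B as redundants; the released structure is the simple span AB.
End rotations of the released simple span under the applied load (×1/EI):
  at A: point load 10.1 at a = 0.7: Pab(L + b)/(6LEI) = 14.1/EI
  at B: point load 10.1 at a = 0.7: Pab(L + a)/(6LEI) = 8.166/EI
  at A: point load 76 at a = 4.38: Pab(L + b)/(6LEI) = 199.8/EI
  at B: point load 76 at a = 4.38: Pab(L + a)/(6LEI) = 236.3/EI
  θ_A0 = 213.9/EI,  θ_B0 = 244.5/EI
Flexibility coefficients: a unit moment at one end gives L/(3EI) there and L/(6EI) at the far end, so f₁₁ = f₂₂ = 2.333/EI and f₁₂ = f₂₁ = 1.167/EI.
Compatibility — zero rotation at each built-in end:
  2.333 M_A + 1.167 M_B = 213.9
  1.167 M_A + 2.333 M_B = 244.5
Solving the pair gives M_A = 52.36 kN·m and M_B = 78.6 kN·m (hogging).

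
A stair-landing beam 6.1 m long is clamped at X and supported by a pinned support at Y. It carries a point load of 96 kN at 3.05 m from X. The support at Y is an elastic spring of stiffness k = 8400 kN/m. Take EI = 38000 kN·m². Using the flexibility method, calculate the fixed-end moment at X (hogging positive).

M_X = 120.1 kN·m

Choose R_Y as the redundant. The primary structure is the cantilever fixed at X.
Primary-structure tip deflection at Y by superposition:
  point load 96 at a = 3.05: Pa²(3L − a)/(6EI) = 2270/EI
Tip deflection under a unit load at Y: L³/(3EI) = 75.66/EI.
With EI = 38000 kN·m²: δ_0 = 0.059732 m and δ_{YY} = 0.001991 m/kN.
Compatibility — the spring shortens by R_Y/k under the reaction it provides: δ_0 − R_Y·δ_{YY} = R_Y/k. With 1/k = 0.000119 m/kN, R_Y = δ_0 / (δ_{YY} + 1/k) = 0.059732 / (0.001991 + 0.000119) = 28.31 kN.
Moment equilibrium about X: M_X = Σ(load moments about X) − R_Y·L = 292.8 − 28.31×6.1 = 120.1 kN·m.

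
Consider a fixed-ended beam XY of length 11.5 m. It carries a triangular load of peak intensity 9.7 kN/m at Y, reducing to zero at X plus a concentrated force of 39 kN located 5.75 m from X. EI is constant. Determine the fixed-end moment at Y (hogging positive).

Release both end moments; the primary structure is a simply-supported span XY with redundants M_X and M_Y.
End rotations of the released simple span under the applied load (×1/EI):
  at X: triangular load, peak 9.7: 7w₀L³/(360EI) = 286.9/EI
  at Y: triangular load, peak 9.7: w₀L³/(45EI) = 327.8/EI
  at X: point load 39 at a = 5.75: Pab(L + b)/(6LEI) = 322.4/EI
  at Y: point load 39 at a = 5.75: Pab(L + a)/(6LEI) = 322.4/EI
  θ_X0 = 609.2/EI,  θ_Y0 = 650.2/EI
Flexibility coefficients: a unit moment at one end gives L/(3EI) there and L/(6EI) at the far end, so f₁₁ = f₂₂ = 3.833/EI and f₁₂ = f₂₁ = 1.917/EI.
Compatibility — zero rotation at each built-in end:
  3.833 M_X + 1.917 M_Y = 609.2
  1.917 M_X + 3.833 M_Y = 650.2
Solving the pair gives M_X = 98.82 kN·m and M_Y = 120.2 kN·m (hogging).

M_Y = 120.2 kN·m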